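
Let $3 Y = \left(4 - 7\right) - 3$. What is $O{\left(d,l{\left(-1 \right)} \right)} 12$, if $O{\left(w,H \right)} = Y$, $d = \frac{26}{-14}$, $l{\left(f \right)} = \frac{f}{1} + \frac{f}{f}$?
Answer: $-24$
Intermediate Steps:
$l{\left(f \right)} = 1 + f$ ($l{\left(f \right)} = f 1 + 1 = f + 1 = 1 + f$)
$d = - \frac{13}{7}$ ($d = 26 \left(- \frac{1}{14}\right) = - \frac{13}{7} \approx -1.8571$)
$Y = -2$ ($Y = \frac{\left(4 - 7\right) - 3}{3} = \frac{-3 - 3}{3} = \frac{1}{3} \left(-6\right) = -2$)
$O{\left(w,H \right)} = -2$
$O{\left(d,l{\left(-1 \right)} \right)} 12 = \left(-2\right) 12 = -24$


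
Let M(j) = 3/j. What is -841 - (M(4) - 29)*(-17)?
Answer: -5285/4 ≈ -1321.3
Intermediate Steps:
-841 - (M(4) - 29)*(-17) = -841 - (3/4 - 29)*(-17) = -841 - (3*(¼) - 29)*(-17) = -841 - (¾ - 29)*(-17) = -841 - (-113)*(-17)/4 = -841 - 1*1921/4 = -841 - 1921/4 = -5285/4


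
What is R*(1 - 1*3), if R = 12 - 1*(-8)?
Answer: -40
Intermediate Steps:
R = 20 (R = 12 + 8 = 20)
R*(1 - 1*3) = 20*(1 - 1*3) = 20*(1 - 3) = 20*(-2) = -40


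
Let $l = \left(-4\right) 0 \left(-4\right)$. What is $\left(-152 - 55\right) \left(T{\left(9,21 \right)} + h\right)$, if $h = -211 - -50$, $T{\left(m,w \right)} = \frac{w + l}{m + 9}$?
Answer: $\frac{66171}{2} \approx 33086.0$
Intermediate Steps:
$l = 0$ ($l = 0 \left(-4\right) = 0$)
$T{\left(m,w \right)} = \frac{w}{9 + m}$ ($T{\left(m,w \right)} = \frac{w + 0}{m + 9} = \frac{w}{9 + m}$)
$h = -161$ ($h = -211 + 50 = -161$)
$\left(-152 - 55\right) \left(T{\left(9,21 \right)} + h\right) = \left(-152 - 55\right) \left(\frac{21}{9 + 9} - 161\right) = - 207 \left(\frac{21}{18} - 161\right) = - 207 \left(21 \cdot \frac{1}{18} - 161\right) = - 207 \left(\frac{7}{6} - 161\right) = \left(-207\right) \left(- \frac{959}{6}\right) = \frac{66171}{2}$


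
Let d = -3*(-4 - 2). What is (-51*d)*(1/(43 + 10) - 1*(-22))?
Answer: -1071306/53 ≈ -20213.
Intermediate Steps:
d = 18 (d = -3*(-6) = 18)
(-51*d)*(1/(43 + 10) - 1*(-22)) = (-51*18)*(1/(43 + 10) - 1*(-22)) = -918*(1/53 + 22) = -918*1167/53 = -1071306/53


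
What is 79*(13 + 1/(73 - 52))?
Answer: 21646/21 ≈ 1030.8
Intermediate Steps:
79*(13 + 1/(73 - 52)) = 79*(13 + 1/21) = 79*(274/21) = 21646/21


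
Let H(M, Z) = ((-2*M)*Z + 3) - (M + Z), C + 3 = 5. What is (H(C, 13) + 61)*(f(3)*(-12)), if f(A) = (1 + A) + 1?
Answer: 180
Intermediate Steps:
C = 2 (C = -3 + 5 = 2)
f(A) = 2 + A
H(M, Z) = 3 - M - Z - 2*M*Z (H(M, Z) = (-2*M*Z + 3) + (-M - Z) = (3 - 2*M*Z) + (-M - Z) = 3 - M - Z - 2*M*Z)
(H(C, 13) + 61)*(f(3)*(-12)) = ((3 - 1*2 - 1*13 - 2*2*13) + 61)*((2 + 3)*(-12)) = ((3 - 2 - 13 - 52) + 61)*(5*(-12)) = (-64 + 61)*(-60) = -3*(-60) = 180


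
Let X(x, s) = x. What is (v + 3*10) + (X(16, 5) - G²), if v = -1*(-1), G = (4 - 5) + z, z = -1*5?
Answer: 11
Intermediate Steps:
z = -5
G = -6 (G = (4 - 5) - 5 = -1 - 5 = -6)
v = 1
(v + 3*10) + (X(16, 5) - G²) = (1 + 3*10) + (16 - 1*(-6)²) = (1 + 30) + (16 - 1*36) = 31 + (16 - 36) = 31 - 20 = 11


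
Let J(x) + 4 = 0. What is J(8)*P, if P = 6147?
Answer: -24588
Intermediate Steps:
J(x) = -4 (J(x) = -4 + 0 = -4)
J(8)*P = -4*6147 = -24588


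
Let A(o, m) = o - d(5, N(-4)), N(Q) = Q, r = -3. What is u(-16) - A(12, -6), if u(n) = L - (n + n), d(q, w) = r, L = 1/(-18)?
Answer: 305/18 ≈ 16.944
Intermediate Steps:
L = -1/18 ≈ -0.055556
d(q, w) = -3
u(n) = -1/18 - 2*n (u(n) = -1/18 - (n + n) = -1/18 - 2*n)
A(o, m) = 3 + o (A(o, m) = o - 1*(-3) = o + 3 = 3 + o)
u(-16) - A(12, -6) = (-1/18 - 2*(-16)) - (3 + 12) = (-1/18 + 32) - 1*15 = 575/18 - 15 = 305/18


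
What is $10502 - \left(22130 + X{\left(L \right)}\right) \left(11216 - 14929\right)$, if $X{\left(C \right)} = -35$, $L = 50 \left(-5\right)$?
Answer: $82049237$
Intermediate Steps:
$L = -250$
$10502 - \left(22130 + X{\left(L \right)}\right) \left(11216 - 14929\right) = 10502 - \left(22130 - 35\right) \left(11216 - 14929\right) = 10502 - 22095 \left(-3713\right) = 10502 - -82038735 = 10502 + 82038735 = 82049237$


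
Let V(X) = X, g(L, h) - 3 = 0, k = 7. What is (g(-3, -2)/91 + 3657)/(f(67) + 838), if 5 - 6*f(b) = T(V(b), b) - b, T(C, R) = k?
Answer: 1996740/463463 ≈ 4.3083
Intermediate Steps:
g(L, h) = 3 (g(L, h) = 3 + 0 = 3)
T(C, R) = 7
f(b) = -1/3 + b/6 (f(b) = 5/6 - (7 - b)/6 = 5/6 + (-7/6 + b/6) = -1/3 + b/6)
(g(-3, -2)/91 + 3657)/(f(67) + 838) = (3/91 + 3657)/((-1/3 + (1/6)*67) + 838) = (3*(1/91) + 3657)/((-1/3 + 67/6) + 838) = (3/91 + 3657)/(65/6 + 838) = 332790/(91*(5093/6)) = (332790/91)*(6/5093) = 1996740/463463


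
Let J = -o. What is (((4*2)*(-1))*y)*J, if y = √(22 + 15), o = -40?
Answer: -320*√37 ≈ -1946.5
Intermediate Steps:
y = √37 ≈ 6.0828
J = 40 (J = -1*(-40) = 40)
(((4*2)*(-1))*y)*J = (((4*2)*(-1))*√37)*40 = ((8*(-1))*√37)*40 = -8*√37*40 = -320*√37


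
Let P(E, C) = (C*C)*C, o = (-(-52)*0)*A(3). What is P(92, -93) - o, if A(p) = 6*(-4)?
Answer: -804357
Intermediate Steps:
A(p) = -24
o = 0 (o = -(-52)*0*(-24) = -26*0*(-24) = 0*(-24) = 0)
P(E, C) = C³ (P(E, C) = C²*C = C³)
P(92, -93) - o = (-93)³ - 1*0 = -804357 + 0 = -804357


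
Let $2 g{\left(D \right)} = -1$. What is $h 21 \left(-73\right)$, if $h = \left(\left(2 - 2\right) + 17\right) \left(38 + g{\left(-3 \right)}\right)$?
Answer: $- \frac{1954575}{2} \approx -9.7729 \cdot 10^{5}$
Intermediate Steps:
$g{\left(D \right)} = - \frac{1}{2}$ ($g{\left(D \right)} = \frac{1}{2} \left(-1\right) = - \frac{1}{2}$)
$h = \frac{1275}{2}$ ($h = \left(\left(2 - 2\right) + 17\right) \left(38 - \frac{1}{2}\right) = \left(\left(2 - 2\right) + 17\right) \frac{75}{2} = \left(0 + 17\right) \frac{75}{2} = 17 \cdot \frac{75}{2} = \frac{1275}{2} \approx 637.5$)
$h 21 \left(-73\right) = \frac{1275}{2} \cdot 21 \left(-73\right) = \frac{26775}{2} \left(-73\right) = - \frac{1954575}{2}$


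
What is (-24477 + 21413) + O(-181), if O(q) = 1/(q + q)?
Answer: -1109169/362 ≈ -3064.0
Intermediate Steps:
O(q) = 1/(2*q)
(-24477 + 21413) + O(-181) = (-24477 + 21413) + (½)/(-181) = -3064 + (½)*(-1/181) = -3064 - 1/362 = -1109169/362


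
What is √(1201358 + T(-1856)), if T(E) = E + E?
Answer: √1197646 ≈ 1094.4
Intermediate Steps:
T(E) = 2*E
√(1201358 + T(-1856)) = √(1201358 + 2*(-1856)) = √(1201358 - 3712) = √1197646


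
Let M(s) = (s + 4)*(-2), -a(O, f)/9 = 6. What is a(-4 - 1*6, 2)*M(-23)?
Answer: -2052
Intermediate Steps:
a(O, f) = -54 (a(O, f) = -9*6 = -54)
M(s) = -8 - 2*s (M(s) = (4 + s)*(-2) = -8 - 2*s)
a(-4 - 1*6, 2)*M(-23) = -54*(-8 - 2*(-23)) = -54*(-8 + 46) = -54*38 = -2052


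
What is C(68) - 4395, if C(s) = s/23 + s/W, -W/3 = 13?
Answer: -3941227/897 ≈ -4393.8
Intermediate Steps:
W = -39 (W = -3*13 = -39)
C(s) = 16*s/897 (C(s) = s/23 + s/(-39) = s*(1/23) + s*(-1/39) = s/23 - s/39 = 16*s/897)
C(68) - 4395 = (16/897)*68 - 4395 = 1088/897 - 4395 = -3941227/897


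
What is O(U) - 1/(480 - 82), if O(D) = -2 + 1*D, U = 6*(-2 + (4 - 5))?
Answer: -7961/398 ≈ -20.003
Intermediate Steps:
U = -18 (U = 6*(-2 - 1) = 6*(-3) = -18)
O(D) = -2 + D
O(U) - 1/(480 - 82) = (-2 - 18) - 1/(480 - 82) = -20 - 1/398 = -7961/398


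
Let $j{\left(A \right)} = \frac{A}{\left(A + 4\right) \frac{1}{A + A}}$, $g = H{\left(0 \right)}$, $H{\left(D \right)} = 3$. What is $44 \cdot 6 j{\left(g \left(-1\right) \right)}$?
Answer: $4752$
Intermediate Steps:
$g = 3$
$j{\left(A \right)} = \frac{2 A^{2}}{4 + A}$ ($j{\left(A \right)} = \frac{A}{\left(4 + A\right) \frac{1}{2 A}} = \frac{A}{\frac{1}{2} \frac{1}{A} \left(4 + A\right)} = A \frac{2 A}{4 + A} = \frac{2 A^{2}}{4 + A}$)
$44 \cdot 6 j{\left(g \left(-1\right) \right)} = 44 \cdot 6 \frac{2 \left(3 \left(-1\right)\right)^{2}}{4 + 3 \left(-1\right)} = 264 \frac{2 \left(-3\right)^{2}}{4 - 3} = 264 \cdot 2 \cdot 9 \cdot 1^{-1} = 264 \cdot 2 \cdot 9 \cdot 1 = 264 \cdot 18 = 4752$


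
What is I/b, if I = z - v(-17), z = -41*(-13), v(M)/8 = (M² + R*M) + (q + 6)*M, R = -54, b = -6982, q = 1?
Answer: 8171/6982 ≈ 1.1703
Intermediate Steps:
v(M) = -376*M + 8*M² (v(M) = 8*((M² - 54*M) + (1 + 6)*M) = 8*((M² - 54*M) + 7*M) = 8*(M² - 47*M) = -376*M + 8*M²)
z = 533
I = -8171 (I = 533 - 8*(-17)*(-47 - 17) = 533 - 8*(-17)*(-64) = 533 - 1*8704 = 533 - 8704 = -8171)
I/b = -8171/(-6982) = -8171*(-1/6982) = 8171/6982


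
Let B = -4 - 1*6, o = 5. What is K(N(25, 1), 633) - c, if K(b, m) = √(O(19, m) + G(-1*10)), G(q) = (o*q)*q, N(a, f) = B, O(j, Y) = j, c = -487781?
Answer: 487781 + √519 ≈ 4.8780e+5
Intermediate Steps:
B = -10 (B = -4 - 6 = -10)
N(a, f) = -10
G(q) = 5*q² (G(q) = (5*q)*q = 5*q²)
K(b, m) = √519 (K(b, m) = √(19 + 5*(-1*10)²) = √(19 + 5*(-10)²) = √(19 + 5*100) = √(19 + 500) = √519)
K(N(25, 1), 633) - c = √519 - 1*(-487781) = √519 + 487781 = 487781 + √519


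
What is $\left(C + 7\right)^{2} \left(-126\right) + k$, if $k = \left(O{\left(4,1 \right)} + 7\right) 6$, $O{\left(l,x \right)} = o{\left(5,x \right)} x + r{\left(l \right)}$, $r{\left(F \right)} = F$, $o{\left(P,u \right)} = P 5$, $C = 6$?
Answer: $-21078$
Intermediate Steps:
$o{\left(P,u \right)} = 5 P$
$O{\left(l,x \right)} = l + 25 x$ ($O{\left(l,x \right)} = 5 \cdot 5 x + l = 25 x + l = l + 25 x$)
$k = 216$ ($k = \left(\left(4 + 25 \cdot 1\right) + 7\right) 6 = \left(\left(4 + 25\right) + 7\right) 6 = \left(29 + 7\right) 6 = 36 \cdot 6 = 216$)
$\left(C + 7\right)^{2} \left(-126\right) + k = \left(6 + 7\right)^{2} \left(-126\right) + 216 = 13^{2} \left(-126\right) + 216 = 169 \left(-126\right) + 216 = -21294 + 216 = -21078$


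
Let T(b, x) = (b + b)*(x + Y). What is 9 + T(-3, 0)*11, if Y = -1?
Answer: 75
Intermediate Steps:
T(b, x) = 2*b*(-1 + x) (T(b, x) = (b + b)*(x - 1) = (2*b)*(-1 + x) = 2*b*(-1 + x))
9 + T(-3, 0)*11 = 9 + (2*(-3)*(-1 + 0))*11 = 9 + (2*(-3)*(-1))*11 = 9 + 6*11 = 9 + 66 = 75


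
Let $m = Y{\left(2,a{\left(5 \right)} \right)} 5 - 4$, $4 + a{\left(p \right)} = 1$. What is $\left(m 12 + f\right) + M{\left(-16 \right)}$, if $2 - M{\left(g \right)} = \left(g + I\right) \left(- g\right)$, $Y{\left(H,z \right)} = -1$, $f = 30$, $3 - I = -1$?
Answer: $116$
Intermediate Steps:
$I = 4$ ($I = 3 - -1 = 3 + 1 = 4$)
$a{\left(p \right)} = -3$ ($a{\left(p \right)} = -4 + 1 = -3$)
$M{\left(g \right)} = 2 + g \left(4 + g\right)$ ($M{\left(g \right)} = 2 - \left(g + 4\right) \left(- g\right) = 2 - \left(4 + g\right) \left(- g\right) = 2 - - g \left(4 + g\right) = 2 + g \left(4 + g\right)$)
$m = -9$ ($m = \left(-1\right) 5 - 4 = -5 - 4 = -9$)
$\left(m 12 + f\right) + M{\left(-16 \right)} = \left(\left(-9\right) 12 + 30\right) + \left(2 + \left(-16\right)^{2} + 4 \left(-16\right)\right) = \left(-108 + 30\right) + \left(2 + 256 - 64\right) = -78 + 194 = 116$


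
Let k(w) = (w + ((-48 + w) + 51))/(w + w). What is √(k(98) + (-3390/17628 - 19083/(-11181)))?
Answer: √1163955185497/678314 ≈ 1.5905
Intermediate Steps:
k(w) = (3 + 2*w)/(2*w) (k(w) = (w + (3 + w))/((2*w)) = (3 + 2*w)*(1/(2*w)) = (3 + 2*w)/(2*w))
√(k(98) + (-3390/17628 - 19083/(-11181))) = √((3/2 + 98)/98 + (-3390/17628 - 19083/(-11181))) = √((1/98)*(199/2) + (-3390*1/17628 - 19083*(-1/11181))) = √(199/196 + (-5/26 + 6361/3727)) = √(199/196 + 146751/96902) = √(24023347/9496396) = √1163955185497/678314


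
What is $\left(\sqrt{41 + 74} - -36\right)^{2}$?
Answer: $\left(36 + \sqrt{115}\right)^{2} \approx 2183.1$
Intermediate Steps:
$\left(\sqrt{41 + 74} - -36\right)^{2} = \left(\sqrt{115} + 36\right)^{2} = \left(36 + \sqrt{115}\right)^{2}$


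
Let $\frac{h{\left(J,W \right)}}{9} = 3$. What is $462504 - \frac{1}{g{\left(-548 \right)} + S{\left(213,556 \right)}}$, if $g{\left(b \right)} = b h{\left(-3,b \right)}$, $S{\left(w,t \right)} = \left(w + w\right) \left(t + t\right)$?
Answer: $\frac{212250485663}{458916} \approx 4.625 \cdot 10^{5}$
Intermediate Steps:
$h{\left(J,W \right)} = 27$ ($h{\left(J,W \right)} = 9 \cdot 3 = 27$)
$S{\left(w,t \right)} = 4 t w$ ($S{\left(w,t \right)} = 2 w 2 t = 4 t w$)
$g{\left(b \right)} = 27 b$ ($g{\left(b \right)} = b 27 = 27 b$)
$462504 - \frac{1}{g{\left(-548 \right)} + S{\left(213,556 \right)}} = 462504 - \frac{1}{27 \left(-548\right) + 4 \cdot 556 \cdot 213} = 462504 - \frac{1}{-14796 + 473712} = 462504 - \frac{1}{458916} = \frac{212250485663}{458916}$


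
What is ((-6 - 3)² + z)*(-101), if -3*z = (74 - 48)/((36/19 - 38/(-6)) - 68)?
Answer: -27922561/3407 ≈ -8195.6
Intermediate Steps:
z = 494/3407 (z = -(74 - 48)/(3*((36/19 - 38/(-6)) - 68)) = -26/(3*((36*(1/19) - 38*(-⅙)) - 68)) = -26/(3*((36/19 + 19/3) - 68)) = -26/(3*(469/57 - 68)) = -26/(3*(-3407/57)) = -26*(-57)/(3*3407) = -⅓*(-1482/3407) = 494/3407 ≈ 0.14500)
((-6 - 3)² + z)*(-101) = ((-6 - 3)² + 494/3407)*(-101) = ((-9)² + 494/3407)*(-101) = (81 + 494/3407)*(-101) = (276461/3407)*(-101) = -27922561/3407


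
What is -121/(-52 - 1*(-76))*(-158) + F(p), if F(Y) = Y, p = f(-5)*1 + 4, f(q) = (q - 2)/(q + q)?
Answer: 48077/60 ≈ 801.28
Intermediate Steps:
f(q) = (-2 + q)/(2*q) (f(q) = (-2 + q)/((2*q)) = (-2 + q)*(1/(2*q)) = (-2 + q)/(2*q))
p = 47/10 (p = ((½)*(-2 - 5)/(-5))*1 + 4 = ((½)*(-⅕)*(-7))*1 + 4 = (7/10)*1 + 4 = 7/10 + 4 = 47/10 ≈ 4.7000)
-121/(-52 - 1*(-76))*(-158) + F(p) = -121/(-52 - 1*(-76))*(-158) + 47/10 = -121/(-52 + 76)*(-158) + 47/10 = -121/24*(-158) + 47/10 = 9559/12 + 47/10 = 48077/60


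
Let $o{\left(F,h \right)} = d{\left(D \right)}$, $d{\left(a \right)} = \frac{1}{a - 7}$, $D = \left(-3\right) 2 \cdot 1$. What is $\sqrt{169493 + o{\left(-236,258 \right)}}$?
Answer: $\frac{4 \sqrt{1790269}}{13} \approx 411.7$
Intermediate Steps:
$D = -6$ ($D = \left(-6\right) 1 = -6$)
$d{\left(a \right)} = \frac{1}{-7 + a}$
$o{\left(F,h \right)} = - \frac{1}{13}$ ($o{\left(F,h \right)} = \frac{1}{-7 - 6} = \frac{1}{-13} = - \frac{1}{13}$)
$\sqrt{169493 + o{\left(-236,258 \right)}} = \sqrt{169493 - \frac{1}{13}} = \sqrt{\frac{2203408}{13}} = \frac{4 \sqrt{1790269}}{13}$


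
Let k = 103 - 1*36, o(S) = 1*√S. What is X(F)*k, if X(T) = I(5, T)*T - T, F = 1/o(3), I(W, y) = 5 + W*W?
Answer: 1943*√3/3 ≈ 1121.8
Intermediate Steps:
o(S) = √S
I(W, y) = 5 + W²
F = √3/3 (F = 1/(√3) = √3/3 ≈ 0.57735)
k = 67 (k = 103 - 36 = 67)
X(T) = 29*T (X(T) = (5 + 5²)*T - T = (5 + 25)*T - T = 30*T - T = 29*T)
X(F)*k = (29*(√3/3))*67 = (29*√3/3)*67 = 1943*√3/3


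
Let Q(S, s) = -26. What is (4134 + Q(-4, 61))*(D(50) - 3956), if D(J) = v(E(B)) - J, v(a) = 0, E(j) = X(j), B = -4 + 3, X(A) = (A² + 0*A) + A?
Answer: -16456648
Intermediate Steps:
X(A) = A + A² (X(A) = (A² + 0) + A = A² + A = A + A²)
B = -1
E(j) = j*(1 + j)
D(J) = -J (D(J) = 0 - J = -J)
(4134 + Q(-4, 61))*(D(50) - 3956) = (4134 - 26)*(-1*50 - 3956) = 4108*(-50 - 3956) = 4108*(-4006) = -16456648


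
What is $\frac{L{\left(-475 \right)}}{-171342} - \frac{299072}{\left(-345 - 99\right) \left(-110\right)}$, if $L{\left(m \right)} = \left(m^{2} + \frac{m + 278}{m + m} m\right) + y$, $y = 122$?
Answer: $- \frac{5188688947}{697361940} \approx -7.4405$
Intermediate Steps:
$L{\left(m \right)} = 261 + m^{2} + \frac{m}{2}$ ($L{\left(m \right)} = \left(m^{2} + \frac{m + 278}{m + m} m\right) + 122 = \left(m^{2} + \frac{278 + m}{2 m} m\right) + 122 = \left(m^{2} + \left(139 + \frac{m}{2}\right)\right) + 122 = \left(139 + m^{2} + \frac{m}{2}\right) + 122 = 261 + m^{2} + \frac{m}{2}$)
$\frac{L{\left(-475 \right)}}{-171342} - \frac{299072}{\left(-345 - 99\right) \left(-110\right)} = \frac{261 + \left(-475\right)^{2} + \frac{1}{2} \left(-475\right)}{-171342} - \frac{299072}{\left(-345 - 99\right) \left(-110\right)} = \left(261 + 225625 - \frac{475}{2}\right) \left(- \frac{1}{171342}\right) - \frac{299072}{\left(-444\right) \left(-110\right)} = \frac{451297}{2} \left(- \frac{1}{171342}\right) - \frac{299072}{48840} = - \frac{451297}{342684} - \frac{37384}{6105} = - \frac{5188688947}{697361940}$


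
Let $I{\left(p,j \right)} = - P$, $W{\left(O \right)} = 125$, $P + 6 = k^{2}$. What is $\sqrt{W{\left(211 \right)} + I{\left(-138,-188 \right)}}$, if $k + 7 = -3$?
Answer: $\sqrt{31} \approx 5.5678$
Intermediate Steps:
$k = -10$ ($k = -7 - 3 = -10$)
$P = 94$ ($P = -6 + \left(-10\right)^{2} = -6 + 100 = 94$)
$I{\left(p,j \right)} = -94$ ($I{\left(p,j \right)} = \left(-1\right) 94 = -94$)
$\sqrt{W{\left(211 \right)} + I{\left(-138,-188 \right)}} = \sqrt{125 - 94} = \sqrt{31}$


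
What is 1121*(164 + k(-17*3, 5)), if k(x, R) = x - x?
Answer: 183844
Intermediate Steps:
k(x, R) = 0
1121*(164 + k(-17*3, 5)) = 1121*(164 + 0) = 1121*164 = 183844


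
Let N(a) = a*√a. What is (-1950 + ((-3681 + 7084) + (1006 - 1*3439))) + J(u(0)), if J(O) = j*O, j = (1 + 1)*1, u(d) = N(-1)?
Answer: -980 - 2*I ≈ -980.0 - 2.0*I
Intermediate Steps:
N(a) = a^(3/2)
u(d) = -I (u(d) = (-1)^(3/2) = -I)
j = 2 (j = 2*1 = 2)
J(O) = 2*O
(-1950 + ((-3681 + 7084) + (1006 - 1*3439))) + J(u(0)) = (-1950 + ((-3681 + 7084) + (1006 - 1*3439))) + 2*(-I) = (-1950 + (3403 + (1006 - 3439))) - 2*I = (-1950 + (3403 - 2433)) - 2*I = (-1950 + 970) - 2*I = -980 - 2*I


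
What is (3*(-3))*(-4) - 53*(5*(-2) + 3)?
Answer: 407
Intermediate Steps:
(3*(-3))*(-4) - 53*(5*(-2) + 3) = -9*(-4) - 53*(-10 + 3) = 36 - 53*(-7) = 36 + 371 = 407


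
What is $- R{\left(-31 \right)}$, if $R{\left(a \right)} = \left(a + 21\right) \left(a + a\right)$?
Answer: $-620$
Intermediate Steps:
$R{\left(a \right)} = 2 a \left(21 + a\right)$ ($R{\left(a \right)} = \left(21 + a\right) 2 a = 2 a \left(21 + a\right)$)
$- R{\left(-31 \right)} = - 2 \left(-31\right) \left(21 - 31\right) = - 2 \left(-31\right) \left(-10\right) = \left(-1\right) 620 = -620$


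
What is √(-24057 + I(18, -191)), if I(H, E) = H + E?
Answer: I*√24230 ≈ 155.66*I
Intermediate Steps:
I(H, E) = E + H
√(-24057 + I(18, -191)) = √(-24057 + (-191 + 18)) = √(-24057 - 173) = √(-24230) = I*√24230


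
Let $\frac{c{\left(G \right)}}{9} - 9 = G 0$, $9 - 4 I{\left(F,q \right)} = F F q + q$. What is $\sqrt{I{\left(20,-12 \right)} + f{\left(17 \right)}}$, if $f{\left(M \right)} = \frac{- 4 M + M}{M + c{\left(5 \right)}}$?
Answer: $\frac{\sqrt{236127}}{14} \approx 34.709$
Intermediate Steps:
$I{\left(F,q \right)} = \frac{9}{4} - \frac{q}{4} - \frac{q F^{2}}{4}$ ($I{\left(F,q \right)} = \frac{9}{4} - \frac{F F q + q}{4} = \frac{9}{4} - \frac{F^{2} q + q}{4} = \frac{9}{4} - \frac{q F^{2} + q}{4} = \frac{9}{4} - \frac{q + q F^{2}}{4} = \frac{9}{4} - \left(\frac{q}{4} + \frac{q F^{2}}{4}\right) = \frac{9}{4} - \frac{q}{4} - \frac{q F^{2}}{4}$)
$c{\left(G \right)} = 81$ ($c{\left(G \right)} = 81 + 9 G 0 = 81 + 9 \cdot 0 = 81 + 0 = 81$)
$f{\left(M \right)} = - \frac{3 M}{81 + M}$ ($f{\left(M \right)} = \frac{- 4 M + M}{M + 81} = \frac{\left(-3\right) M}{81 + M} = - \frac{3 M}{81 + M}$)
$\sqrt{I{\left(20,-12 \right)} + f{\left(17 \right)}} = \sqrt{\left(\frac{9}{4} - -3 - - 3 \cdot 20^{2}\right) - \frac{51}{81 + 17}} = \sqrt{\left(\frac{9}{4} + 3 - \left(-3\right) 400\right) - \frac{51}{98}} = \sqrt{\left(\frac{9}{4} + 3 + 1200\right) - 51 \cdot \frac{1}{98}} = \sqrt{\frac{4821}{4} - \frac{51}{98}} = \sqrt{\frac{236127}{196}} = \frac{\sqrt{236127}}{14}$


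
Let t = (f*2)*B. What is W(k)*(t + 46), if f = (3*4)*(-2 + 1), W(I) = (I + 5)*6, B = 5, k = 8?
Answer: -5772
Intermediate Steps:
W(I) = 30 + 6*I (W(I) = (5 + I)*6 = 30 + 6*I)
f = -12 (f = 12*(-1) = -12)
t = -120 (t = -12*2*5 = -24*5 = -120)
W(k)*(t + 46) = (30 + 6*8)*(-120 + 46) = (30 + 48)*(-74) = 78*(-74) = -5772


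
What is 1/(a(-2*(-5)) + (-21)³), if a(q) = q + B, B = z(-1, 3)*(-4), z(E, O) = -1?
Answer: -1/9247 ≈ -0.00010814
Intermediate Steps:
B = 4 (B = -1*(-4) = 4)
a(q) = 4 + q (a(q) = q + 4 = 4 + q)
1/(a(-2*(-5)) + (-21)³) = 1/((4 - 2*(-5)) + (-21)³) = 1/((4 + 10) - 9261) = 1/(14 - 9261) = 1/(-9247) = -1/9247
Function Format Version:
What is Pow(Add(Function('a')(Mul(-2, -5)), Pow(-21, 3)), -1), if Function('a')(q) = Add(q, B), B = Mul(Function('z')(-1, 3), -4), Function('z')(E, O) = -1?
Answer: Rational(-1, 9247) ≈ -0.00010814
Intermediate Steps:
B = 4 (B = Mul(-1, -4) = 4)
Function('a')(q) = Add(4, q) (Function('a')(q) = Add(q, 4) = Add(4, q))
Pow(Add(Function('a')(Mul(-2, -5)), Pow(-21, 3)), -1) = Pow(Add(Add(4, Mul(-2, -5)), Pow(-21, 3)), -1) = Pow(Add(Add(4, 10), -9261), -1) = Pow(Add(14, -9261), -1) = Pow(-9247, -1) = Rational(-1, 9247)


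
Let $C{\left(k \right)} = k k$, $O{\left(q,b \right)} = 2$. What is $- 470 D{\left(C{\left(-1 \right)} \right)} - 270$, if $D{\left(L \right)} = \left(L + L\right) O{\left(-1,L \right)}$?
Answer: $-2150$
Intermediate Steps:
$C{\left(k \right)} = k^{2}$
$D{\left(L \right)} = 4 L$ ($D{\left(L \right)} = \left(L + L\right) 2 = 2 L 2 = 4 L$)
$- 470 D{\left(C{\left(-1 \right)} \right)} - 270 = - 470 \cdot 4 \left(-1\right)^{2} - 270 = - 470 \cdot 4 \cdot 1 - 270 = \left(-470\right) 4 - 270 = -1880 - 270 = -2150$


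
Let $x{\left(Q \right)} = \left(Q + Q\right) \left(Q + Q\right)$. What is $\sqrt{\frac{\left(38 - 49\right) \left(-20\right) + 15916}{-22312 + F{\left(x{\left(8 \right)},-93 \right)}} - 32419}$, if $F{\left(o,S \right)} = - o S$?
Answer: $\frac{4 i \sqrt{70830177}}{187} \approx 180.02 i$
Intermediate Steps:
$x{\left(Q \right)} = 4 Q^{2}$ ($x{\left(Q \right)} = 2 Q 2 Q = 4 Q^{2}$)
$F{\left(o,S \right)} = - S o$
$\sqrt{\frac{\left(38 - 49\right) \left(-20\right) + 15916}{-22312 + F{\left(x{\left(8 \right)},-93 \right)}} - 32419} = \sqrt{\frac{\left(38 - 49\right) \left(-20\right) + 15916}{-22312 - - 93 \cdot 4 \cdot 8^{2}} - 32419} = \sqrt{\frac{\left(-11\right) \left(-20\right) + 15916}{-22312 - - 93 \cdot 4 \cdot 64} - 32419} = \sqrt{\frac{220 + 15916}{-22312 - \left(-93\right) 256} - 32419} = \sqrt{\frac{16136}{-22312 + 23808} - 32419} = \sqrt{\frac{16136}{1496} - 32419} = \sqrt{16136 \cdot \frac{1}{1496} - 32419} = \sqrt{\frac{2017}{187} - 32419} = \sqrt{- \frac{6060336}{187}} = \frac{4 i \sqrt{70830177}}{187}$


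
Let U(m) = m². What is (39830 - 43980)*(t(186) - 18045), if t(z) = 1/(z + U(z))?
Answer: 1302355467175/17391 ≈ 7.4887e+7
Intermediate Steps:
t(z) = 1/(z + z²)
(39830 - 43980)*(t(186) - 18045) = (39830 - 43980)*(1/(186*(1 + 186)) - 18045) = -4150*((1/186)/187 - 18045) = -4150*((1/186)*(1/187) - 18045) = -4150*(1/34782 - 18045) = -4150*(-627641189/34782) = 1302355467175/17391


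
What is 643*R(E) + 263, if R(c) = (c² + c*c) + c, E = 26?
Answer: 886317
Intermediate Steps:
R(c) = c + 2*c² (R(c) = (c² + c²) + c = 2*c² + c = c + 2*c²)
643*R(E) + 263 = 643*(26*(1 + 2*26)) + 263 = 643*(26*(1 + 52)) + 263 = 643*(26*53) + 263 = 643*1378 + 263 = 886054 + 263 = 886317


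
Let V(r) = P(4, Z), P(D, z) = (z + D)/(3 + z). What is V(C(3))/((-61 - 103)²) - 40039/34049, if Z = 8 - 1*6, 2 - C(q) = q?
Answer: -2692120213/2289454760 ≈ -1.1759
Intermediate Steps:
C(q) = 2 - q
Z = 2 (Z = 8 - 6 = 2)
P(D, z) = (D + z)/(3 + z)
V(r) = 6/5 (V(r) = (4 + 2)/(3 + 2) = 6/5)
V(C(3))/((-61 - 103)²) - 40039/34049 = 6/(5*((-61 - 103)²)) - 40039/34049 = 6/(5*((-164)²)) - 40039*1/34049 = (6/5)/26896 - 40039/34049 = (6/5)*(1/26896) - 40039/34049 = 3/67240 - 40039/34049 = -2692120213/2289454760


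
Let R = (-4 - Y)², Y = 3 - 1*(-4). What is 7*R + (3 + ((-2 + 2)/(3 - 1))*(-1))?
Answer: 850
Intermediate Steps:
Y = 7 (Y = 3 + 4 = 7)
R = 121 (R = (-4 - 1*7)² = (-4 - 7)² = (-11)² = 121)
7*R + (3 + ((-2 + 2)/(3 - 1))*(-1)) = 7*121 + (3 + ((-2 + 2)/(3 - 1))*(-1)) = 847 + (3 + (0/2)*(-1)) = 847 + (3 + (0*(½))*(-1)) = 847 + (3 + 0*(-1)) = 847 + (3 + 0) = 847 + 3 = 850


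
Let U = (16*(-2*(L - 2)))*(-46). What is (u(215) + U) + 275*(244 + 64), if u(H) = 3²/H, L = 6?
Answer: 19476429/215 ≈ 90588.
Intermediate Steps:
U = 5888 (U = (16*(-2*(6 - 2)))*(-46) = (16*(-2*4))*(-46) = (16*(-8))*(-46) = -128*(-46) = 5888)
u(H) = 9/H
(u(215) + U) + 275*(244 + 64) = (9/215 + 5888) + 275*(244 + 64) = (9*(1/215) + 5888) + 275*308 = (9/215 + 5888) + 84700 = 1265929/215 + 84700 = 19476429/215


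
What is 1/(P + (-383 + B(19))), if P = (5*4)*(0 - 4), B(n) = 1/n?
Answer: -19/8796 ≈ -0.0021601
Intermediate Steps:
P = -80 (P = 20*(-4) = -80)
1/(P + (-383 + B(19))) = 1/(-80 + (-383 + 1/19)) = 1/(-80 - 7276/19) = 1/(-8796/19) = -19/8796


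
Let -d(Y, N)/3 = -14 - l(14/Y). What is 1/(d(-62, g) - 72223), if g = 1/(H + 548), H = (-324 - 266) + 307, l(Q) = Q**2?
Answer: -961/69365794 ≈ -1.3854e-5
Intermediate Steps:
H = -283 (H = -590 + 307 = -283)
g = 1/265 (g = 1/(-283 + 548) = 1/265 ≈ 0.0037736)
d(Y, N) = 42 + 588/Y**2 (d(Y, N) = -3*(-14 - (14/Y)**2) = -3*(-14 - 196/Y**2) = 42 + 588/Y**2)
1/(d(-62, g) - 72223) = 1/((42 + 588/(-62)**2) - 72223) = 1/((42 + 588*(1/3844)) - 72223) = 1/((42 + 147/961) - 72223) = 1/(40509/961 - 72223) = 1/(-69365794/961) = -961/69365794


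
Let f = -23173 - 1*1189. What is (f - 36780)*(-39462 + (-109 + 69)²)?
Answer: 2314958404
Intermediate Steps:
f = -24362 (f = -23173 - 1189 = -24362)
(f - 36780)*(-39462 + (-109 + 69)²) = (-24362 - 36780)*(-39462 + (-109 + 69)²) = -61142*(-39462 + (-40)²) = -61142*(-39462 + 1600) = -61142*(-37862) = 2314958404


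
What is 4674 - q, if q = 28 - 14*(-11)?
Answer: 4492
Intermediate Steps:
q = 182 (q = 28 + 154 = 182)
4674 - q = 4674 - 1*182 = 4674 - 182 = 4492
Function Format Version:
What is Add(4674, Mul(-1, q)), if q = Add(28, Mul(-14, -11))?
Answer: 4492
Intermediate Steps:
q = 182 (q = Add(28, 154) = 182)
Add(4674, Mul(-1, q)) = Add(4674, Mul(-1, 182)) = Add(4674, -182) = 4492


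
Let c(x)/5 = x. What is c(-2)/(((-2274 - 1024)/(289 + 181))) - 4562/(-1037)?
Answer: 585864/100589 ≈ 5.8243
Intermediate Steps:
c(x) = 5*x
c(-2)/(((-2274 - 1024)/(289 + 181))) - 4562/(-1037) = (5*(-2))/(((-2274 - 1024)/(289 + 181))) - 4562/(-1037) = -10/((-3298/470)) - 4562*(-1/1037) = -10/((-3298*1/470)) + 4562/1037 = -10/(-1649/235) + 4562/1037 = -10*(-235/1649) + 4562/1037 = 2350/1649 + 4562/1037 = 585864/100589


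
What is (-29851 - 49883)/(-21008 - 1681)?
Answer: 26578/7563 ≈ 3.5142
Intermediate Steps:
(-29851 - 49883)/(-21008 - 1681) = -79734/(-22689) = -79734*(-1/22689) = 26578/7563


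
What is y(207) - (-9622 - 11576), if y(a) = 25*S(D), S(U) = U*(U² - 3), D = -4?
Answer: 19898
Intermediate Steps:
S(U) = U*(-3 + U²)
y(a) = -1300 (y(a) = 25*(-4*(-3 + (-4)²)) = 25*(-4*(-3 + 16)) = 25*(-4*13) = 25*(-52) = -1300)
y(207) - (-9622 - 11576) = -1300 - (-9622 - 11576) = -1300 - 1*(-21198) = -1300 + 21198 = 19898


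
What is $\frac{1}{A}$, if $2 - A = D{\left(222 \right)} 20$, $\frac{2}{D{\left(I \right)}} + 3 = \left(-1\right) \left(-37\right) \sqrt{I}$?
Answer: $\frac{303849}{606778} + \frac{370 \sqrt{222}}{303389} \approx 0.51893$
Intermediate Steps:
$D{\left(I \right)} = \frac{2}{-3 + 37 \sqrt{I}}$ ($D{\left(I \right)} = \frac{2}{-3 + \left(-1\right) \left(-37\right) \sqrt{I}} = \frac{2}{-3 + 37 \sqrt{I}}$)
$A = 2 - \frac{40}{-3 + 37 \sqrt{222}}$ ($A = 2 - \frac{2}{-3 + 37 \sqrt{222}} \cdot 20 = 2 - \frac{40}{-3 + 37 \sqrt{222}} \approx 1.927$)
$\frac{1}{A} = \frac{1}{\frac{202566}{101303} - \frac{1480 \sqrt{222}}{303909}}$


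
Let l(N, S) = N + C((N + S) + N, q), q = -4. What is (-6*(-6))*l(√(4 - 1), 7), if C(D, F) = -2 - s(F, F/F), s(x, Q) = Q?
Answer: -108 + 36*√3 ≈ -45.646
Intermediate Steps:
C(D, F) = -3 (C(D, F) = -2 - F/F = -2 - 1*1 = -2 - 1 = -3)
l(N, S) = -3 + N (l(N, S) = N - 3 = -3 + N)
(-6*(-6))*l(√(4 - 1), 7) = (-6*(-6))*(-3 + √(4 - 1)) = 36*(-3 + √3) = -108 + 36*√3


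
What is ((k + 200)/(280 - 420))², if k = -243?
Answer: 1849/19600 ≈ 0.094337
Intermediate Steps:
((k + 200)/(280 - 420))² = ((-243 + 200)/(280 - 420))² = (-43/(-140))² = (-43*(-1/140))² = (43/140)² = 1849/19600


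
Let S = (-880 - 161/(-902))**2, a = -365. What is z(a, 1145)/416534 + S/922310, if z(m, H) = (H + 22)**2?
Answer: 642143845715245047/156282537383019080 ≈ 4.1089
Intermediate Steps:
z(m, H) = (22 + H)**2
S = 629799372801/813604 (S = (-880 - 161*(-1/902))**2 = (-880 + 161/902)**2 = (-793599/902)**2 = 629799372801/813604 ≈ 7.7409e+5)
z(a, 1145)/416534 + S/922310 = (22 + 1145)**2/416534 + (629799372801/813604)/922310 = 1167**2*(1/416534) + (629799372801/813604)*(1/922310) = 1361889*(1/416534) + 629799372801/750395105240 = 1361889/416534 + 629799372801/750395105240 = 642143845715245047/156282537383019080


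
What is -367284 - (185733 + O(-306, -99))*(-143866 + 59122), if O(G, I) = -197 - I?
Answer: 15731085156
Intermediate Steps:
-367284 - (185733 + O(-306, -99))*(-143866 + 59122) = -367284 - (185733 + (-197 - 1*(-99)))*(-143866 + 59122) = -367284 - (185733 + (-197 + 99))*(-84744) = -367284 - (185733 - 98)*(-84744) = -367284 - 185635*(-84744) = -367284 - 1*(-15731452440) = -367284 + 15731452440 = 15731085156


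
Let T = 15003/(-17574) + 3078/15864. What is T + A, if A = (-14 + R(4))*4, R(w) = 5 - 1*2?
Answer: -345856889/7744276 ≈ -44.660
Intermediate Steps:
R(w) = 3 (R(w) = 5 - 2 = 3)
T = -5108745/7744276 (T = 15003*(-1/17574) + 3078*(1/15864) = -5001/5858 + 513/2644 = -5108745/7744276 ≈ -0.65968)
A = -44 (A = (-14 + 3)*4 = -11*4 = -44)
T + A = -5108745/7744276 - 44 = -345856889/7744276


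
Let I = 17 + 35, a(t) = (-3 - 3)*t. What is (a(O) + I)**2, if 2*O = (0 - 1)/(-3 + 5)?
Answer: 11449/4 ≈ 2862.3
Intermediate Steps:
O = -1/4 (O = ((0 - 1)/(-3 + 5))/2 = (-1/2)/2 = (-1*1/2)/2 = (1/2)*(-1/2) = -1/4 ≈ -0.25000)
a(t) = -6*t
I = 52
(a(O) + I)**2 = (-6*(-1/4) + 52)**2 = (3/2 + 52)**2 = (107/2)**2 = 11449/4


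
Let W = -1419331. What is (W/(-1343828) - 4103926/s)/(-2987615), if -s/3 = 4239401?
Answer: -23566310450921/51061558910878074660 ≈ -4.6153e-7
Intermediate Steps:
s = -12718203 (s = -3*4239401 = -12718203)
(W/(-1343828) - 4103926/s)/(-2987615) = (-1419331/(-1343828) - 4103926/(-12718203))/(-2987615) = (-1419331*(-1/1343828) - 4103926*(-1/12718203))*(-1/2987615) = (1419331/1343828 + 4103926/12718203)*(-1/2987615) = (23566310450921/17091077301084)*(-1/2987615) = -23566310450921/51061558910878074660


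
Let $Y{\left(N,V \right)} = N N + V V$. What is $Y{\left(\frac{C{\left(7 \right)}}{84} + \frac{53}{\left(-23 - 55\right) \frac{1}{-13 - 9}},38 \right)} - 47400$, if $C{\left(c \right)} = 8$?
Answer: $- \frac{378687475}{8281} \approx -45730.0$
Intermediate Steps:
$Y{\left(N,V \right)} = N^{2} + V^{2}$
$Y{\left(\frac{C{\left(7 \right)}}{84} + \frac{53}{\left(-23 - 55\right) \frac{1}{-13 - 9}},38 \right)} - 47400 = \left(\left(\frac{8}{84} + \frac{53}{\left(-23 - 55\right) \frac{1}{-13 - 9}}\right)^{2} + 38^{2}\right) - 47400 = \left(\left(8 \cdot \frac{1}{84} + \frac{53}{\left(-78\right) \frac{1}{-22}}\right)^{2} + 1444\right) - 47400 = \left(\left(\frac{2}{21} + \frac{53}{\left(-78\right) \left(- \frac{1}{22}\right)}\right)^{2} + 1444\right) - 47400 = \left(\left(\frac{2}{21} + \frac{53}{\frac{39}{11}}\right)^{2} + 1444\right) - 47400 = \left(\left(\frac{2}{21} + 53 \cdot \frac{11}{39}\right)^{2} + 1444\right) - 47400 = \left(\left(\frac{2}{21} + \frac{583}{39}\right)^{2} + 1444\right) - 47400 = \left(\left(\frac{1369}{91}\right)^{2} + 1444\right) - 47400 = \left(\frac{1874161}{8281} + 1444\right) - 47400 = \frac{13831925}{8281} - 47400 = - \frac{378687475}{8281}$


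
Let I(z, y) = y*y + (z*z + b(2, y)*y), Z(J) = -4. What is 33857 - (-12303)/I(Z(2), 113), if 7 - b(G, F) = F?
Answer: 9111634/269 ≈ 33872.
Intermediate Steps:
b(G, F) = 7 - F
I(z, y) = y² + z² + y*(7 - y) (I(z, y) = y*y + (z*z + (7 - y)*y) = y² + (z² + y*(7 - y)) = y² + z² + y*(7 - y))
33857 - (-12303)/I(Z(2), 113) = 33857 - (-12303)/((-4)² + 7*113) = 33857 - (-12303)/(16 + 791) = 33857 - (-12303)/807 = 33857 - 1*(-4101/269) = 33857 + 4101/269 = 9111634/269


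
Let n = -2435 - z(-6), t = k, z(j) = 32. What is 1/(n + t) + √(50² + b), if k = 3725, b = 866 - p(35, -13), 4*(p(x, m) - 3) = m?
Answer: 1/1258 + √13465/2 ≈ 58.020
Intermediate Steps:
p(x, m) = 3 + m/4
b = 3465/4 (b = 866 - (3 + (¼)*(-13)) = 866 - (3 - 13/4) = 866 - 1*(-¼) = 866 + ¼ = 3465/4 ≈ 866.25)
t = 3725
n = -2467 (n = -2435 - 1*32 = -2435 - 32 = -2467)
1/(n + t) + √(50² + b) = 1/(-2467 + 3725) + √(50² + 3465/4) = 1/1258 + √(2500 + 3465/4) = 1/1258 + √(13465/4) = 1/1258 + √13465/2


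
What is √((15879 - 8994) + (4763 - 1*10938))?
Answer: √710 ≈ 26.646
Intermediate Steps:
√((15879 - 8994) + (4763 - 1*10938)) = √(6885 + (4763 - 10938)) = √(6885 - 6175) = √710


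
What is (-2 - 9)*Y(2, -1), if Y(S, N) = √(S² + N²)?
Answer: -11*√5 ≈ -24.597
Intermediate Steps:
Y(S, N) = √(N² + S²)
(-2 - 9)*Y(2, -1) = (-2 - 9)*√((-1)² + 2²) = -11*√(1 + 4) = -11*√5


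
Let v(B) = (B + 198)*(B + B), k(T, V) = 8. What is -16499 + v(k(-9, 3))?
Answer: -13203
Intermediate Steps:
v(B) = 2*B*(198 + B) (v(B) = (198 + B)*(2*B) = 2*B*(198 + B))
-16499 + v(k(-9, 3)) = -16499 + 2*8*(198 + 8) = -16499 + 2*8*206 = -16499 + 3296 = -13203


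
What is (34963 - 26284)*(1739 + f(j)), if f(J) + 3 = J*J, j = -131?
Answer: 164007063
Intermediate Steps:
f(J) = -3 + J**2 (f(J) = -3 + J*J = -3 + J**2)
(34963 - 26284)*(1739 + f(j)) = (34963 - 26284)*(1739 + (-3 + (-131)**2)) = 8679*(1739 + (-3 + 17161)) = 8679*(1739 + 17158) = 8679*18897 = 164007063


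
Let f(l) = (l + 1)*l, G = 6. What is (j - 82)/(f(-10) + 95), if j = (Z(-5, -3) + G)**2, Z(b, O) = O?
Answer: -73/185 ≈ -0.39459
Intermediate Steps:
f(l) = l*(1 + l) (f(l) = (1 + l)*l = l*(1 + l))
j = 9 (j = (-3 + 6)**2 = 3**2 = 9)
(j - 82)/(f(-10) + 95) = (9 - 82)/(-10*(1 - 10) + 95) = -73/(-10*(-9) + 95) = -73/(90 + 95) = -73/185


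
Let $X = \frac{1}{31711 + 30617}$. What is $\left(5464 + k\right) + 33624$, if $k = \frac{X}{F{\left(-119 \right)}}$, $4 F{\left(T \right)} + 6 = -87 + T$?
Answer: $\frac{129122673791}{3303384} \approx 39088.0$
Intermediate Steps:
$F{\left(T \right)} = - \frac{93}{4} + \frac{T}{4}$ ($F{\left(T \right)} = - \frac{3}{2} + \frac{-87 + T}{4} = - \frac{3}{2} + \left(- \frac{87}{4} + \frac{T}{4}\right) = - \frac{93}{4} + \frac{T}{4}$)
$X = \frac{1}{62328} \approx 1.6044 \cdot 10^{-5}$
$k = - \frac{1}{3303384}$ ($k = \frac{1}{62328 \left(- \frac{93}{4} + \frac{1}{4} \left(-119\right)\right)} = \frac{1}{62328 \left(- \frac{93}{4} - \frac{119}{4}\right)} = \frac{1}{62328 \left(-53\right)} = \frac{1}{62328} \left(- \frac{1}{53}\right) = - \frac{1}{3303384} \approx -3.0272 \cdot 10^{-7}$)
$\left(5464 + k\right) + 33624 = \left(5464 - \frac{1}{3303384}\right) + 33624 = \frac{18049690175}{3303384} + 33624 = \frac{129122673791}{3303384}$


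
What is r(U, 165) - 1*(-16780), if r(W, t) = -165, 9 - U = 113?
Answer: 16615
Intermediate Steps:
U = -104 (U = 9 - 1*113 = 9 - 113 = -104)
r(U, 165) - 1*(-16780) = -165 - 1*(-16780) = -165 + 16780 = 16615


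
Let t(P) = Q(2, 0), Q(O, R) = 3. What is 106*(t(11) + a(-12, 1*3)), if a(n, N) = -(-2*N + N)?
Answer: 636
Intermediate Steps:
t(P) = 3
a(n, N) = N (a(n, N) = -(-1)*N = N)
106*(t(11) + a(-12, 1*3)) = 106*(3 + 1*3) = 106*(3 + 3) = 106*6 = 636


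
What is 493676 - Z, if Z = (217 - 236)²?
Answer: 493315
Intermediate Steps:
Z = 361 (Z = (-19)² = 361)
493676 - Z = 493676 - 1*361 = 493676 - 361 = 493315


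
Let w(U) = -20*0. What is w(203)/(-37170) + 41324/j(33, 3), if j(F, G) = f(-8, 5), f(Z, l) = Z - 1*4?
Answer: -10331/3 ≈ -3443.7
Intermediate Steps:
f(Z, l) = -4 + Z (f(Z, l) = Z - 4 = -4 + Z)
w(U) = 0
j(F, G) = -12 (j(F, G) = -4 - 8 = -12)
w(203)/(-37170) + 41324/j(33, 3) = 0/(-37170) + 41324/(-12) = 0*(-1/37170) + 41324*(-1/12) = 0 - 10331/3 = -10331/3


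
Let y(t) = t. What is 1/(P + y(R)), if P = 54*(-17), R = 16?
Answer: -1/902 ≈ -0.0011086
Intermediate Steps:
P = -918
1/(P + y(R)) = 1/(-918 + 16) = 1/(-902) = -1/902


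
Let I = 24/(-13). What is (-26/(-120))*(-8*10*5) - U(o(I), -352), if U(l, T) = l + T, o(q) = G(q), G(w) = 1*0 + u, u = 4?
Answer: 784/3 ≈ 261.33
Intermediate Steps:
I = -24/13 (I = 24*(-1/13) = -24/13 ≈ -1.8462)
G(w) = 4 (G(w) = 1*0 + 4 = 0 + 4 = 4)
o(q) = 4
U(l, T) = T + l
(-26/(-120))*(-8*10*5) - U(o(I), -352) = (-26/(-120))*(-8*10*5) - (-352 + 4) = (-26*(-1/120))*(-80*5) - 1*(-348) = (13/60)*(-400) + 348 = -260/3 + 348 = 784/3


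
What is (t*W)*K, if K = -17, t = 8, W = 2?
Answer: -272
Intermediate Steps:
(t*W)*K = (8*2)*(-17) = 16*(-17) = -272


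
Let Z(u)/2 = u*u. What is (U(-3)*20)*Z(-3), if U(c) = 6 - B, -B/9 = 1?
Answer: 5400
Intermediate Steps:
B = -9 (B = -9*1 = -9)
Z(u) = 2*u² (Z(u) = 2*(u*u) = 2*u²)
U(c) = 15 (U(c) = 6 - 1*(-9) = 6 + 9 = 15)
(U(-3)*20)*Z(-3) = (15*20)*(2*(-3)²) = 300*(2*9) = 300*18 = 5400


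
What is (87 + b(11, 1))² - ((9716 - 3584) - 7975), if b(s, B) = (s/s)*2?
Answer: 9764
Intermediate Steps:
b(s, B) = 2 (b(s, B) = 1*2 = 2)
(87 + b(11, 1))² - ((9716 - 3584) - 7975) = (87 + 2)² - ((9716 - 3584) - 7975) = 89² - (6132 - 7975) = 7921 - 1*(-1843) = 7921 + 1843 = 9764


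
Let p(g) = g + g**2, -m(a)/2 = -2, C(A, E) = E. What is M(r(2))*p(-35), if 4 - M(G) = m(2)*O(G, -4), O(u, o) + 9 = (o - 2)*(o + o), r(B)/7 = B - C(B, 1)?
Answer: -180880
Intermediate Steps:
r(B) = -7 + 7*B (r(B) = 7*(B - 1*1) = 7*(B - 1) = 7*(-1 + B) = -7 + 7*B)
O(u, o) = -9 + 2*o*(-2 + o) (O(u, o) = -9 + (o - 2)*(o + o) = -9 + (-2 + o)*(2*o) = -9 + 2*o*(-2 + o))
m(a) = 4 (m(a) = -2*(-2) = 4)
M(G) = -152 (M(G) = 4 - 4*(-9 - 4*(-4) + 2*(-4)**2) = 4 - 4*(-9 + 16 + 2*16) = 4 - 4*(-9 + 16 + 32) = 4 - 4*39 = 4 - 1*156 = 4 - 156 = -152)
M(r(2))*p(-35) = -(-5320)*(1 - 35) = -(-5320)*(-34) = -152*1190 = -180880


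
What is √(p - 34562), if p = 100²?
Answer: I*√24562 ≈ 156.72*I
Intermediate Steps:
p = 10000
√(p - 34562) = √(10000 - 34562) = √(-24562) = I*√24562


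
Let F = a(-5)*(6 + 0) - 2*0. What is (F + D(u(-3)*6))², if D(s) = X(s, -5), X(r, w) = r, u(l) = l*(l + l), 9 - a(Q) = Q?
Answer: 36864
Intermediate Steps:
a(Q) = 9 - Q
u(l) = 2*l² (u(l) = l*(2*l) = 2*l²)
D(s) = s
F = 84 (F = (9 - 1*(-5))*(6 + 0) - 2*0 = (9 + 5)*6 + 0 = 14*6 + 0 = 84 + 0 = 84)
(F + D(u(-3)*6))² = (84 + (2*(-3)²)*6)² = (84 + (2*9)*6)² = (84 + 18*6)² = (84 + 108)² = 192² = 36864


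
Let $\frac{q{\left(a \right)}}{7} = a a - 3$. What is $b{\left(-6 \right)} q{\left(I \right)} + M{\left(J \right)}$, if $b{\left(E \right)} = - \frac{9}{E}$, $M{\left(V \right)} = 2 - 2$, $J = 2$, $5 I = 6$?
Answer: $- \frac{819}{50} \approx -16.38$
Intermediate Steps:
$I = \frac{6}{5}$ ($I = \frac{1}{5} \cdot 6 = \frac{6}{5} \approx 1.2$)
$M{\left(V \right)} = 0$
$q{\left(a \right)} = -21 + 7 a^{2}$ ($q{\left(a \right)} = 7 \left(a a - 3\right) = 7 \left(a^{2} - 3\right) = 7 \left(-3 + a^{2}\right) = -21 + 7 a^{2}$)
$b{\left(-6 \right)} q{\left(I \right)} + M{\left(J \right)} = - \frac{9}{-6} \left(-21 + 7 \left(\frac{6}{5}\right)^{2}\right) + 0 = \left(-9\right) \left(- \frac{1}{6}\right) \left(-21 + 7 \cdot \frac{36}{25}\right) + 0 = \frac{3 \left(-21 + \frac{252}{25}\right)}{2} + 0 = \frac{3}{2} \left(- \frac{273}{25}\right) + 0 = - \frac{819}{50} + 0 = - \frac{819}{50}$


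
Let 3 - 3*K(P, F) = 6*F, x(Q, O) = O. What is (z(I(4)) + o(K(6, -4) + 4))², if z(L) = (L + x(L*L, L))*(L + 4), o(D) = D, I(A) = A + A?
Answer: 42025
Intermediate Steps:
I(A) = 2*A
K(P, F) = 1 - 2*F
z(L) = 2*L*(4 + L) (z(L) = (L + L)*(L + 4) = (2*L)*(4 + L) = 2*L*(4 + L))
(z(I(4)) + o(K(6, -4) + 4))² = (2*(2*4)*(4 + 2*4) + ((1 - 2*(-4)) + 4))² = (2*8*(4 + 8) + ((1 + 8) + 4))² = (2*8*12 + (9 + 4))² = (192 + 13)² = 205² = 42025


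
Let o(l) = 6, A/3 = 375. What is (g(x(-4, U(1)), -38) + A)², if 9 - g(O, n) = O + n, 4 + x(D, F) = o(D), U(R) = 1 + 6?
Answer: 1368900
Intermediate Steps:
U(R) = 7
A = 1125 (A = 3*375 = 1125)
x(D, F) = 2 (x(D, F) = -4 + 6 = 2)
g(O, n) = 9 - O - n (g(O, n) = 9 - (O + n) = 9 + (-O - n) = 9 - O - n)
(g(x(-4, U(1)), -38) + A)² = ((9 - 1*2 - 1*(-38)) + 1125)² = ((9 - 2 + 38) + 1125)² = (45 + 1125)² = 1170² = 1368900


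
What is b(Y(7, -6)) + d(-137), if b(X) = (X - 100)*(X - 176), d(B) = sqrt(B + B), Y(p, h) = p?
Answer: 15717 + I*sqrt(274) ≈ 15717.0 + 16.553*I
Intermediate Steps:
d(B) = sqrt(2)*sqrt(B) (d(B) = sqrt(2*B) = sqrt(2)*sqrt(B))
b(X) = (-176 + X)*(-100 + X) (b(X) = (-100 + X)*(-176 + X) = (-176 + X)*(-100 + X))
b(Y(7, -6)) + d(-137) = (17600 + 7**2 - 276*7) + sqrt(2)*sqrt(-137) = (17600 + 49 - 1932) + sqrt(2)*(I*sqrt(137)) = 15717 + I*sqrt(274)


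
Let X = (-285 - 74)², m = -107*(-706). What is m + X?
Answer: 204423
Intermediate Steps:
m = 75542
X = 128881 (X = (-359)² = 128881)
m + X = 75542 + 128881 = 204423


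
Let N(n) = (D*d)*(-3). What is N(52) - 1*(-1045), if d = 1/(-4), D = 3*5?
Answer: 4225/4 ≈ 1056.3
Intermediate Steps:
D = 15
d = -¼ ≈ -0.25000
N(n) = 45/4 (N(n) = (15*(-¼))*(-3) = -15/4*(-3) = 45/4)
N(52) - 1*(-1045) = 45/4 - 1*(-1045) = 45/4 + 1045 = 4225/4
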